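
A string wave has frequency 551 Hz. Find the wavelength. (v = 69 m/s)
λ = v/f = 0.1252 m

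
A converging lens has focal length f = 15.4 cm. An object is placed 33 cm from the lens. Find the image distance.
1/di = 1/f − 1/do → di = 28.88 cm (real image)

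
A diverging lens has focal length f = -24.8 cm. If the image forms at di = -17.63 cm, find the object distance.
1/do = 1/f − 1/di → do = 60.98 cm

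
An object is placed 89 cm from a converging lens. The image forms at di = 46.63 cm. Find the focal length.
1/f = 1/do + 1/di → f = 30.6 cm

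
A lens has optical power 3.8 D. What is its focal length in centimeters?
f = 1/P = 26.32 cm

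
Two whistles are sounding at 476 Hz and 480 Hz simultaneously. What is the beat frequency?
4 Hz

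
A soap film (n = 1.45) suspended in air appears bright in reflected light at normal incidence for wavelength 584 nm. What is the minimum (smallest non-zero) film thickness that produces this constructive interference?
2nt = (m − ½)λ with m = 1 → t = (m − ½)λ/(2n) = 100.7 nm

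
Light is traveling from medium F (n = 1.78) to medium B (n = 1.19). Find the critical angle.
θc = arcsin(n₂/n₁) = 41.95°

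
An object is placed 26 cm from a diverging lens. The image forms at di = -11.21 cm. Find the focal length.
1/f = 1/do + 1/di → f = -19.71 cm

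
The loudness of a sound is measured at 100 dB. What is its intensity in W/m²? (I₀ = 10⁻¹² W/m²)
I = I₀·10^(β/10) = 1.00 × 10⁻² W/m²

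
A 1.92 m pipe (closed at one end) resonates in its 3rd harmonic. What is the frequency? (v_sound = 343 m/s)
fₙ = nv/(4L) = 134 Hz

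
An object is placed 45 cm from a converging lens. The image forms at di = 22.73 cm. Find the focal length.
1/f = 1/do + 1/di → f = 15.1 cm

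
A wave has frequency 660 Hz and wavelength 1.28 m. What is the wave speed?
v = fλ = 844.8 m/s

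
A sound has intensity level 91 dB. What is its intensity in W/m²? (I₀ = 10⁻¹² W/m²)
I = I₀·10^(β/10) = 1.26 × 10⁻³ W/m²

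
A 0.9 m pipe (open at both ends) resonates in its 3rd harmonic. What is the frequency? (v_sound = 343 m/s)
fₙ = nv/(2L) = 571.7 Hz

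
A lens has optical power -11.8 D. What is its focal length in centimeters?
f = 1/P = -8.475 cm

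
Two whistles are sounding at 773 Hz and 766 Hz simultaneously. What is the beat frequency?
7 Hz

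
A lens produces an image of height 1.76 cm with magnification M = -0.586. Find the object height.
ho = |hi|/|M| = 3.003 cm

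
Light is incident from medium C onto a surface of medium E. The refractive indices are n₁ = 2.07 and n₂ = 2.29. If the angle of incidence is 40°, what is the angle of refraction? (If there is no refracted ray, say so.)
sin θ₂ = (n₁/n₂)·sin θ₁ = 0.581 → θ₂ = 35.52°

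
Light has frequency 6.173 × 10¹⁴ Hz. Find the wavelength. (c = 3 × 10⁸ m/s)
λ = c/f = 486 nm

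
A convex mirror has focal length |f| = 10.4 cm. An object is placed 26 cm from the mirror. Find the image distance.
f = −10.4 cm (convex); 1/di = 1/f − 1/do → di = -7.429 cm (virtual image, behind mirror)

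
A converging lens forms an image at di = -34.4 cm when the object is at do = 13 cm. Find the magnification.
M = −di/do = 2.646 (upright image)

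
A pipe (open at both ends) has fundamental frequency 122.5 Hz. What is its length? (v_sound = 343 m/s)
L = v/(2f₁) = 1.4 m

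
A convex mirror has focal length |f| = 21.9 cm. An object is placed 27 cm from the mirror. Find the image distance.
f = −21.9 cm (convex); 1/di = 1/f − 1/do → di = -12.09 cm (virtual image, behind mirror)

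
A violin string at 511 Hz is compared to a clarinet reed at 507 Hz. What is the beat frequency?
4 Hz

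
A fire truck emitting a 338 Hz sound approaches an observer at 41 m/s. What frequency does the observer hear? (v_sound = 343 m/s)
f_obs = f·v/(v − v_s) = 383.9 Hz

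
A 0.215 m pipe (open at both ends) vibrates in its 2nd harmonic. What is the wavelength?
λₙ = 2L/n = 0.215 m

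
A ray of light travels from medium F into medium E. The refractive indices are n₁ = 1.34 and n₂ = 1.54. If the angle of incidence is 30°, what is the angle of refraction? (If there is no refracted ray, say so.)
sin θ₂ = (n₁/n₂)·sin θ₁ = 0.4351 → θ₂ = 25.79°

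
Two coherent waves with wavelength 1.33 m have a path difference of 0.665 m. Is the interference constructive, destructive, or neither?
destructive — path difference = 0.5λ, an odd multiple of λ/2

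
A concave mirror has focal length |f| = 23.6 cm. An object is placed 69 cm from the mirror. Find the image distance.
f = +23.6 cm (concave); 1/di = 1/f − 1/do → di = 35.87 cm (real image, in front of mirror)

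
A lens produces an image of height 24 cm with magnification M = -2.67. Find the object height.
ho = |hi|/|M| = 8.989 cm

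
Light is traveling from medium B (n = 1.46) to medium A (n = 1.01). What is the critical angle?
θc = arcsin(n₂/n₁) = 43.77°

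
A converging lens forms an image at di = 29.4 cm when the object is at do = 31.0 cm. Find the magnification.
M = −di/do = -0.9484 (inverted image)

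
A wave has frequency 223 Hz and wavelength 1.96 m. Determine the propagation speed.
v = fλ = 437.1 m/s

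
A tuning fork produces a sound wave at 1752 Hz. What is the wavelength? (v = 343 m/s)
λ = v/f = 0.1958 m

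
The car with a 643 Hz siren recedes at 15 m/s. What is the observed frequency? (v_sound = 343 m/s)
f_obs = f·v/(v + v_s) = 616.1 Hz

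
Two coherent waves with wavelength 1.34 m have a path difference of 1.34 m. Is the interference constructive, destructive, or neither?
constructive — path difference = 1λ, a whole number of wavelengths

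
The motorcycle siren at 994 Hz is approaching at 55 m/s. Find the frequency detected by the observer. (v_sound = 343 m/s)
f_obs = f·v/(v − v_s) = 1184 Hz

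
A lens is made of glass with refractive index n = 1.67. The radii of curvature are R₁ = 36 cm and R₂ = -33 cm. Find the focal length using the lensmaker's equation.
1/f = (n − 1)(1/R₁ − 1/R₂) → f = 25.7 cm (converging lens)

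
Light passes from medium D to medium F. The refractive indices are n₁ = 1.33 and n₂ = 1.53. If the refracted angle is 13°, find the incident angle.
sin θ₁ = (n₂/n₁)·sin θ₂ → θ₁ = 15°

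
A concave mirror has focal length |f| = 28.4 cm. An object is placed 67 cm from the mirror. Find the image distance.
f = +28.4 cm (concave); 1/di = 1/f − 1/do → di = 49.3 cm (real image, in front of mirror)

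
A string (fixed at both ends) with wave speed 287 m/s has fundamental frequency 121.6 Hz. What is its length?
L = v/(2f₁) = 1.18 m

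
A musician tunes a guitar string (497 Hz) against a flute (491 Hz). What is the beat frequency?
6 Hz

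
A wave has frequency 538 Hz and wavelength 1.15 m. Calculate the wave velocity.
v = fλ = 618.7 m/s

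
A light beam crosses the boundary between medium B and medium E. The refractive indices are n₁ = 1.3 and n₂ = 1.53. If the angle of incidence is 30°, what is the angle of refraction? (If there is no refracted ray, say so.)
sin θ₂ = (n₁/n₂)·sin θ₁ = 0.4248 → θ₂ = 25.14°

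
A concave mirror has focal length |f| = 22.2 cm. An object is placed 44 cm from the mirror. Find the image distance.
f = +22.2 cm (concave); 1/di = 1/f − 1/do → di = 44.81 cm (real image, in front of mirror)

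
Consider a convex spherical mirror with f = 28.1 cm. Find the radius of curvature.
R = 2|f| = 56.2 cm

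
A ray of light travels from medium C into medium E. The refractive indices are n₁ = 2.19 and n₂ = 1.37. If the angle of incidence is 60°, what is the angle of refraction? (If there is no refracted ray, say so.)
sin θ₂ = (n₁/n₂)·sin θ₁ = 1.384 > 1, so there is no refracted ray — the light undergoes total internal reflection.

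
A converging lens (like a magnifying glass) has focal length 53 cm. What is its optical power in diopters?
P = 1/f = 1.887 D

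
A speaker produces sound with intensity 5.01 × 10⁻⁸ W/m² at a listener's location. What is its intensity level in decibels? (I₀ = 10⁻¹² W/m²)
β = 10·log₁₀(I/I₀) = 47 dB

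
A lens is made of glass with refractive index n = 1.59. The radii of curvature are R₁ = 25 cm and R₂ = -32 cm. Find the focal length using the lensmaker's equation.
1/f = (n − 1)(1/R₁ − 1/R₂) → f = 23.79 cm (converging lens)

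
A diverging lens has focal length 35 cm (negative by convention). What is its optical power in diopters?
P = 1/f = -2.857 D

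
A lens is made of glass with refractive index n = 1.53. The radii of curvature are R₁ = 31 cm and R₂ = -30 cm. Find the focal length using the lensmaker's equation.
1/f = (n − 1)(1/R₁ − 1/R₂) → f = 28.77 cm (converging lens)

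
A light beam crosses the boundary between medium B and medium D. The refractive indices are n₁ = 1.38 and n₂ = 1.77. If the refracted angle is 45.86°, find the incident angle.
sin θ₁ = (n₂/n₁)·sin θ₂ → θ₁ = 66.99°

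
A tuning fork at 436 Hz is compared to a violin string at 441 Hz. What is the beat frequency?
5 Hz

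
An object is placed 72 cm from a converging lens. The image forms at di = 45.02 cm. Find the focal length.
1/f = 1/do + 1/di → f = 27.7 cm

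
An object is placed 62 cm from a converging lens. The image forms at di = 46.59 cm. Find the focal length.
1/f = 1/do + 1/di → f = 26.6 cm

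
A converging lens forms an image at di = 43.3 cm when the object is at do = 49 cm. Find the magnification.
M = −di/do = -0.8837 (inverted image)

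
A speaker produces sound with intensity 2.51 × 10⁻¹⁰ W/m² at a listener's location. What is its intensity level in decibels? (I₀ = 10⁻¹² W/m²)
β = 10·log₁₀(I/I₀) = 24 dB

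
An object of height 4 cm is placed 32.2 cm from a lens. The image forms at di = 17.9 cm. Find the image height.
hi = (-di/do) × ho = -2.224 cm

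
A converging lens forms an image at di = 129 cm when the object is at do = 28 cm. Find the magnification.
M = −di/do = -4.607 (inverted image)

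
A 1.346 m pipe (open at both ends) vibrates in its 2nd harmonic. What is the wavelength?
λₙ = 2L/n = 1.346 m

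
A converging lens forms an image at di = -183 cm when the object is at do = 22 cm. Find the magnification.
M = −di/do = 8.318 (upright image)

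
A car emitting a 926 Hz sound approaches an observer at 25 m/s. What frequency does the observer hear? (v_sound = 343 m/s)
f_obs = f·v/(v − v_s) = 998.8 Hz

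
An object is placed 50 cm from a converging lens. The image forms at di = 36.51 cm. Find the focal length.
1/f = 1/do + 1/di → f = 21.1 cm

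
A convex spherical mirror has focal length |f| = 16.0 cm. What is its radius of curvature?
R = 2|f| = 32 cm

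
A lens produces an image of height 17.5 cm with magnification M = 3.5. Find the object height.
ho = |hi|/|M| = 5 cm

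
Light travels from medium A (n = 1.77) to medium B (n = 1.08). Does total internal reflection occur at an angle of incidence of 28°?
θc = arcsin(n₂/n₁) = 37.6°; 28° < θc, so no — the ray refracts.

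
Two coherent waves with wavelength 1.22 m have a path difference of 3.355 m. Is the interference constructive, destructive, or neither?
neither (partial) — path difference = 2.75λ, neither a whole number of wavelengths nor an odd multiple of λ/2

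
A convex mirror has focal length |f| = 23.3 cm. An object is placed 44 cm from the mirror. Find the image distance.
f = −23.3 cm (convex); 1/di = 1/f − 1/do → di = -15.23 cm (virtual image, behind mirror)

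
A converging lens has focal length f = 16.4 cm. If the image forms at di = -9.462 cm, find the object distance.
1/do = 1/f − 1/di → do = 6 cm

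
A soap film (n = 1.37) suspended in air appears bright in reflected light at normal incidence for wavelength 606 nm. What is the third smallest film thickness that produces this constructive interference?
2nt = (m − ½)λ with m = 3 → t = (m − ½)λ/(2n) = 552.9 nm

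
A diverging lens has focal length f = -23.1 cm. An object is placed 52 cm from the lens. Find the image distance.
1/di = 1/f − 1/do → di = -15.99 cm (virtual image)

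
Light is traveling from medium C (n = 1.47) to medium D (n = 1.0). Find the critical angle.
θc = arcsin(n₂/n₁) = 42.86°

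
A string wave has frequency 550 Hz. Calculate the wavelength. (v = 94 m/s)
λ = v/f = 0.1709 m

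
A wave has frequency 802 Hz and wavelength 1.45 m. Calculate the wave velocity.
v = fλ = 1163 m/s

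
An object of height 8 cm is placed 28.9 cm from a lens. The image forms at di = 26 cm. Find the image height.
hi = (-di/do) × ho = -7.197 cm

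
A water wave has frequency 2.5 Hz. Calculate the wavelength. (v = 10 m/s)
λ = v/f = 4 m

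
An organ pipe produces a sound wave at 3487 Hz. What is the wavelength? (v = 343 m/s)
λ = v/f = 0.09837 m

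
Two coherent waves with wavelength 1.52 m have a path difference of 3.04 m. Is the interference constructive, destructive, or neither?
constructive — path difference = 2λ, a whole number of wavelengths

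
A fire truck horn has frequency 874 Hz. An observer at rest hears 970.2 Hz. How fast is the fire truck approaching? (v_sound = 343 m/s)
v_s = v·(1 − f/f_obs) = 34.01 m/s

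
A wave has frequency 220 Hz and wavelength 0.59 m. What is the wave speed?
v = fλ = 129.8 m/s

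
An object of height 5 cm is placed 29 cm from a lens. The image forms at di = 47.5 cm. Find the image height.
hi = (-di/do) × ho = -8.19 cm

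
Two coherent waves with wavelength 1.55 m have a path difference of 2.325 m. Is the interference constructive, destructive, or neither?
destructive — path difference = 1.5λ, an odd multiple of λ/2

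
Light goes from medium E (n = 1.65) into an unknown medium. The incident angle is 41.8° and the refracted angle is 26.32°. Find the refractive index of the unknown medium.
n₂ = n₁·sin θ₁ / sin θ₂ = 2.48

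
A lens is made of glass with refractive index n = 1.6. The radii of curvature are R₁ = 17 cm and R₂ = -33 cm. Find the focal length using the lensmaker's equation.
1/f = (n − 1)(1/R₁ − 1/R₂) → f = 18.7 cm (converging lens)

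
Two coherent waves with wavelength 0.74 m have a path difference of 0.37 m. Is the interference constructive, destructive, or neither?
destructive — path difference = 0.5λ, an odd multiple of λ/2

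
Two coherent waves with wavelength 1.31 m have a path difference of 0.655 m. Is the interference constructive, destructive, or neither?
destructive — path difference = 0.5λ, an odd multiple of λ/2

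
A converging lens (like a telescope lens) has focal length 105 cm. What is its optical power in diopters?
P = 1/f = 0.9524 D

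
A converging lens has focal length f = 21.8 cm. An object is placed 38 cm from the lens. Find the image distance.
1/di = 1/f − 1/do → di = 51.14 cm (real image)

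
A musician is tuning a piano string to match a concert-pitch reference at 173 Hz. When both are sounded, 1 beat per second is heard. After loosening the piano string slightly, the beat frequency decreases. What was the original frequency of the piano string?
174 Hz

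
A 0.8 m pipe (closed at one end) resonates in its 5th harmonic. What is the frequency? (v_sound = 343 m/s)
fₙ = nv/(4L) = 535.9 Hz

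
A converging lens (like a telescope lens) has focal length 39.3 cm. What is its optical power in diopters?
P = 1/f = 2.545 D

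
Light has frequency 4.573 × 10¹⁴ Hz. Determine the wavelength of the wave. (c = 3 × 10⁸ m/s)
λ = c/f = 656 nm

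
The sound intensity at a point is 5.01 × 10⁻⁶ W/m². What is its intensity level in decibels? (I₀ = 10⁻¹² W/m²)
β = 10·log₁₀(I/I₀) = 67 dB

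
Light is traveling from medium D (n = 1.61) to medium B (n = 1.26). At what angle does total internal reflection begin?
θc = arcsin(n₂/n₁) = 51.5°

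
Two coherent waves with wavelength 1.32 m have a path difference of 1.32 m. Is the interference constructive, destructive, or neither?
constructive — path difference = 1λ, a whole number of wavelengths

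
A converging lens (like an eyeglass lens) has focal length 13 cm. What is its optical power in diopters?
P = 1/f = 7.692 D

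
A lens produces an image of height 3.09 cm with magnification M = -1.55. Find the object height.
ho = |hi|/|M| = 1.994 cm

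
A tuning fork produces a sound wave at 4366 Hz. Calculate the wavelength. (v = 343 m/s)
λ = v/f = 0.07856 m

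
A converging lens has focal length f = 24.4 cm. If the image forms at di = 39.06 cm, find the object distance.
1/do = 1/f − 1/di → do = 65.01 cm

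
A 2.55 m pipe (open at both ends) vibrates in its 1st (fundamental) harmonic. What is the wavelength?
λₙ = 2L/n = 5.1 m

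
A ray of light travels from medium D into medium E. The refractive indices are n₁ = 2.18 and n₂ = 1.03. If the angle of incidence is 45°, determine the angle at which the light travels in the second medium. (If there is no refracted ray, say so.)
sin θ₂ = (n₁/n₂)·sin θ₁ = 1.497 > 1, so there is no refracted ray — the light undergoes total internal reflection.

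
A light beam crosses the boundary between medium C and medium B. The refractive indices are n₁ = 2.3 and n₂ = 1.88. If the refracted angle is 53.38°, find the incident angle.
sin θ₁ = (n₂/n₁)·sin θ₂ → θ₁ = 41°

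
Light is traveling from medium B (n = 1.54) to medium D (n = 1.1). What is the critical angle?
θc = arcsin(n₂/n₁) = 45.58°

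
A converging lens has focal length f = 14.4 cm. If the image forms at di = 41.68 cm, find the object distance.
1/do = 1/f − 1/di → do = 22 cm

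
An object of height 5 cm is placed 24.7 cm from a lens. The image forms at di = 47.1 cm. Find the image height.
hi = (-di/do) × ho = -9.534 cm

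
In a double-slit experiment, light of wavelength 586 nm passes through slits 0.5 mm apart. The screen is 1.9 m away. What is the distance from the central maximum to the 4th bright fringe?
y = mλL/d = 8.907 mm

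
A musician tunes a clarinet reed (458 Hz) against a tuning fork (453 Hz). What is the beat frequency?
5 Hz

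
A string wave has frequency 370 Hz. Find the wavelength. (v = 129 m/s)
λ = v/f = 0.3486 m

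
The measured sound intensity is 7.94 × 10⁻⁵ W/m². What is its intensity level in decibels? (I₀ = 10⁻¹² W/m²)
β = 10·log₁₀(I/I₀) = 79 dB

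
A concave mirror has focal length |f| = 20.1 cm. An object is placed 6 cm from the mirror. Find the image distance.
f = +20.1 cm (concave); 1/di = 1/f − 1/do → di = -8.553 cm (virtual image, behind mirror)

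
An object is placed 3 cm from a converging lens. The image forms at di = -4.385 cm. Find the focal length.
1/f = 1/do + 1/di → f = 9.498 cm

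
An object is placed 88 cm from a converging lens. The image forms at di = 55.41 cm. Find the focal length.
1/f = 1/do + 1/di → f = 34 cm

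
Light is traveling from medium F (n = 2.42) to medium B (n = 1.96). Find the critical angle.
θc = arcsin(n₂/n₁) = 54.09°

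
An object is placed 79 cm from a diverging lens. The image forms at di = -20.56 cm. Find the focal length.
1/f = 1/do + 1/di → f = -27.79 cm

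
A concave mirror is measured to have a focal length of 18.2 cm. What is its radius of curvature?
R = 2|f| = 36.4 cm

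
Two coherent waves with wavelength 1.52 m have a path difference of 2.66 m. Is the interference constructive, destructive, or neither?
neither (partial) — path difference = 1.75λ, neither a whole number of wavelengths nor an odd multiple of λ/2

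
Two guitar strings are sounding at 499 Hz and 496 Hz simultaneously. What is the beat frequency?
3 Hz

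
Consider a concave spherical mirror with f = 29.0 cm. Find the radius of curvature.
R = 2|f| = 58 cm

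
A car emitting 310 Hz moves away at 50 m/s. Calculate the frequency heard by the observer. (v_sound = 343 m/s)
f_obs = f·v/(v + v_s) = 270.6 Hz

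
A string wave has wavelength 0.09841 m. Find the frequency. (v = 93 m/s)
f = v/λ = 945 Hz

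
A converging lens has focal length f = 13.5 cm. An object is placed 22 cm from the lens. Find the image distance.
1/di = 1/f − 1/do → di = 34.94 cm (real image)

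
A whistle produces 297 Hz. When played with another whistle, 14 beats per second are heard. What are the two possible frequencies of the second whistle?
f₂ = 297 ± 14 Hz → 311 Hz or 283 Hz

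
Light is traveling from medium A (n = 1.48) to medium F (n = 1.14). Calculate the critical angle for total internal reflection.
θc = arcsin(n₂/n₁) = 50.38°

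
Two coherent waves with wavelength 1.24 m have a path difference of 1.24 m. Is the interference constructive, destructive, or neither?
constructive — path difference = 1λ, a whole number of wavelengths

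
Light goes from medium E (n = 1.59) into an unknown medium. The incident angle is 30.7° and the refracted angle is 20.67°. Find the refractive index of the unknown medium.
n₂ = n₁·sin θ₁ / sin θ₂ = 2.3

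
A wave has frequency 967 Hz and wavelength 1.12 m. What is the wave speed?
v = fλ = 1083 m/s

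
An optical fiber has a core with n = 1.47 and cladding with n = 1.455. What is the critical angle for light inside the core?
θc = arcsin(n_cladding/n_core) = 81.81°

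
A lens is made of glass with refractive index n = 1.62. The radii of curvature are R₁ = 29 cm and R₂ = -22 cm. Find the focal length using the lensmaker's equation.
1/f = (n − 1)(1/R₁ − 1/R₂) → f = 20.18 cm (converging lens)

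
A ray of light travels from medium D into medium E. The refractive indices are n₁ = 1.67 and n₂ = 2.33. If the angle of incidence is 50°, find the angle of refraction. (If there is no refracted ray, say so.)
sin θ₂ = (n₁/n₂)·sin θ₁ = 0.5491 → θ₂ = 33.3°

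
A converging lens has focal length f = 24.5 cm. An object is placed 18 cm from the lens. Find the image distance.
1/di = 1/f − 1/do → di = -67.85 cm (virtual image)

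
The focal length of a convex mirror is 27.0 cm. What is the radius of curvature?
R = 2|f| = 54 cm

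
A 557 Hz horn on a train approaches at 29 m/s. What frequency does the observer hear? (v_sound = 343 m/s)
f_obs = f·v/(v − v_s) = 608.4 Hz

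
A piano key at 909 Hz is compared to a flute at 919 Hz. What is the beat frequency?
10 Hz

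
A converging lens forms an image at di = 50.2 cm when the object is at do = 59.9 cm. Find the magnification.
M = −di/do = -0.8381 (inverted image)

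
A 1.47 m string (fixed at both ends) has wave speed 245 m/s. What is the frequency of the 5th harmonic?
fₙ = nv/(2L) = 416.7 Hz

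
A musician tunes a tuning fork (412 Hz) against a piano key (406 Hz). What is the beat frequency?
6 Hz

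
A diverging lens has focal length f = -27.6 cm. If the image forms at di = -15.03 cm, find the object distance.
1/do = 1/f − 1/di → do = 33 cm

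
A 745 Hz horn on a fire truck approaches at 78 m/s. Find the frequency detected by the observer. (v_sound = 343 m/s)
f_obs = f·v/(v − v_s) = 964.3 Hz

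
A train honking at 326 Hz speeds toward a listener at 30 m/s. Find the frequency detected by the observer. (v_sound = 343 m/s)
f_obs = f·v/(v − v_s) = 357.2 Hz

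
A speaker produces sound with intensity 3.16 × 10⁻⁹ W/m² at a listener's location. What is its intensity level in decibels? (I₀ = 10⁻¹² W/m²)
β = 10·log₁₀(I/I₀) = 35 dB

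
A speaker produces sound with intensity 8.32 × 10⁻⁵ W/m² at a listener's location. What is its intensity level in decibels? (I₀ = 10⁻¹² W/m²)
β = 10·log₁₀(I/I₀) = 79.2 dB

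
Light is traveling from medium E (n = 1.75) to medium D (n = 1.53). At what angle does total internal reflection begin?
θc = arcsin(n₂/n₁) = 60.96°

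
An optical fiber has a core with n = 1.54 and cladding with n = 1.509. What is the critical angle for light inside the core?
θc = arcsin(n_cladding/n_core) = 78.48°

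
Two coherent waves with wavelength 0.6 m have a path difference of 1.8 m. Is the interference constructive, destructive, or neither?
constructive — path difference = 3λ, a whole number of wavelengths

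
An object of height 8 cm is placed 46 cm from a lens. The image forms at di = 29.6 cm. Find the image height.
hi = (-di/do) × ho = -5.148 cm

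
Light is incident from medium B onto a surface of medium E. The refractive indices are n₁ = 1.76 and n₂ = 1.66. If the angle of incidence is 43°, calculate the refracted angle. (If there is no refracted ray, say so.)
sin θ₂ = (n₁/n₂)·sin θ₁ = 0.7231 → θ₂ = 46.31°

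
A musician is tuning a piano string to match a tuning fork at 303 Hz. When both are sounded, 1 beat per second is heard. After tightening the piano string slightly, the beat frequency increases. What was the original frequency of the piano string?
304 Hz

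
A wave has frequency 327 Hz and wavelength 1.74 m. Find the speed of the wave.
v = fλ = 569 m/s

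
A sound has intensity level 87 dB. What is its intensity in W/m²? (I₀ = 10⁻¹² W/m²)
I = I₀·10^(β/10) = 5.01 × 10⁻⁴ W/m²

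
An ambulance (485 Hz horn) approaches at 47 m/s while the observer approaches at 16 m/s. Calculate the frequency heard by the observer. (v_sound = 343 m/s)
f_obs = f·(v + v_o)/(v − v_s) = 588.2 Hz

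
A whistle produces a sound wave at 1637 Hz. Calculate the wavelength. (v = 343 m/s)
λ = v/f = 0.2095 m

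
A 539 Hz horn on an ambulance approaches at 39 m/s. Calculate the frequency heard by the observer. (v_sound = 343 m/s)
f_obs = f·v/(v − v_s) = 608.1 Hz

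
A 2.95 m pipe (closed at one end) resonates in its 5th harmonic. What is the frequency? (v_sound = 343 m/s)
fₙ = nv/(4L) = 145.3 Hz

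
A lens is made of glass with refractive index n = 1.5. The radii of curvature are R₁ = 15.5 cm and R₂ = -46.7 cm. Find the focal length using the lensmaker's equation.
1/f = (n − 1)(1/R₁ − 1/R₂) → f = 23.27 cm (converging lens)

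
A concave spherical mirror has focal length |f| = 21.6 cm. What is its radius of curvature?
R = 2|f| = 43.2 cm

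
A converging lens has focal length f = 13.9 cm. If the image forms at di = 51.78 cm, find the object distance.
1/do = 1/f − 1/di → do = 19 cm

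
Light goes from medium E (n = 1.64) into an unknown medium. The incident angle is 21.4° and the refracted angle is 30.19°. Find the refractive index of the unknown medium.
n₂ = n₁·sin θ₁ / sin θ₂ = 1.19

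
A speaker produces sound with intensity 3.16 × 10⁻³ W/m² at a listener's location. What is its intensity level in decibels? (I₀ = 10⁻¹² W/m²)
β = 10·log₁₀(I/I₀) = 95 dB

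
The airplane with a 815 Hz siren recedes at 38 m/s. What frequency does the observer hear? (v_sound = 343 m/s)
f_obs = f·v/(v + v_s) = 733.7 Hz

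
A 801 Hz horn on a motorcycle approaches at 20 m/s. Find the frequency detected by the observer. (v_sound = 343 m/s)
f_obs = f·v/(v − v_s) = 850.6 Hz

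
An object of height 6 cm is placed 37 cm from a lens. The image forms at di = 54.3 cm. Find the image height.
hi = (-di/do) × ho = -8.805 cm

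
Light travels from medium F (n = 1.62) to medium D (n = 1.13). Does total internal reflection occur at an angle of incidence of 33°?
θc = arcsin(n₂/n₁) = 44.23°; 33° < θc, so no — the ray refracts.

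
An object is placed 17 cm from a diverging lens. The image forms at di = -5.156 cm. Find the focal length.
1/f = 1/do + 1/di → f = -7.401 cm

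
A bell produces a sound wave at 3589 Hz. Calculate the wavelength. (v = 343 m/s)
λ = v/f = 0.09557 m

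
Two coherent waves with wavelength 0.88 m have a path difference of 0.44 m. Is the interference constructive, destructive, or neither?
destructive — path difference = 0.5λ, an odd multiple of λ/2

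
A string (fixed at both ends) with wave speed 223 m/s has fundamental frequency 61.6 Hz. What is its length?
L = v/(2f₁) = 1.81 m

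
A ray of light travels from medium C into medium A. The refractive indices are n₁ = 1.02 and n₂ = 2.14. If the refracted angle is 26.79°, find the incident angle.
sin θ₁ = (n₂/n₁)·sin θ₂ → θ₁ = 71.02°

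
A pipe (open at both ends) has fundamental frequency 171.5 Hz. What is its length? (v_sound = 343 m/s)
L = v/(2f₁) = 1 m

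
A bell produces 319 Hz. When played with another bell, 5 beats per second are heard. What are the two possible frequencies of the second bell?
f₂ = 319 ± 5 Hz → 324 Hz or 314 Hz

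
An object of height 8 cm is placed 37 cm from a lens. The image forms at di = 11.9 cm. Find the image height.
hi = (-di/do) × ho = -2.573 cm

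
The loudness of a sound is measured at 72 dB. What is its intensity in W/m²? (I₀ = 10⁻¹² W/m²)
I = I₀·10^(β/10) = 1.58 × 10⁻⁵ W/m²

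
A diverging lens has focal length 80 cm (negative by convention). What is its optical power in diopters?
P = 1/f = -1.25 D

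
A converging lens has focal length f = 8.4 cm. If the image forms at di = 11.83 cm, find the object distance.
1/do = 1/f − 1/di → do = 28.97 cm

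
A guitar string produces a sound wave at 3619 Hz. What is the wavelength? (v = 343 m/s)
λ = v/f = 0.09478 m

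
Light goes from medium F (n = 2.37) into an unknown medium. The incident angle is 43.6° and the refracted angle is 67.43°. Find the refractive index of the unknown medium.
n₂ = n₁·sin θ₁ / sin θ₂ = 1.77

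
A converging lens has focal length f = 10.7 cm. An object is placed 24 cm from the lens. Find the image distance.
1/di = 1/f − 1/do → di = 19.31 cm (real image)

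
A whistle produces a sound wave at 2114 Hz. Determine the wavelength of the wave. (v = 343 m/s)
λ = v/f = 0.1623 m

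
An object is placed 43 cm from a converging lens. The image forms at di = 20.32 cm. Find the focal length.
1/f = 1/do + 1/di → f = 13.8 cm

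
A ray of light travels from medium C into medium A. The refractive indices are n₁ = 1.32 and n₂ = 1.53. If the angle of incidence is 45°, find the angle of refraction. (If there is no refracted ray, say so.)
sin θ₂ = (n₁/n₂)·sin θ₁ = 0.6101 → θ₂ = 37.59°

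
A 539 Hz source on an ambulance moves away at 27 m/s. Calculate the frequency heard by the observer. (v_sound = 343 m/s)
f_obs = f·v/(v + v_s) = 499.7 Hz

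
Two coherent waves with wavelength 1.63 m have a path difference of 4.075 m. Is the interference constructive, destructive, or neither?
destructive — path difference = 2.5λ, an odd multiple of λ/2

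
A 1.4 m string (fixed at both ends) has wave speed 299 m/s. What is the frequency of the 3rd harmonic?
fₙ = nv/(2L) = 320.4 Hz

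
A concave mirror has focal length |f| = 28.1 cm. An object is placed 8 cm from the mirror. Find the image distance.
f = +28.1 cm (concave); 1/di = 1/f − 1/do → di = -11.18 cm (virtual image, behind mirror)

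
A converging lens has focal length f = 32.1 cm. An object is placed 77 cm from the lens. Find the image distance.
1/di = 1/f − 1/do → di = 55.05 cm (real image)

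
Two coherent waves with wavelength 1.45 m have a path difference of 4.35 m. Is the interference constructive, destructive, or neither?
constructive — path difference = 3λ, a whole number of wavelengths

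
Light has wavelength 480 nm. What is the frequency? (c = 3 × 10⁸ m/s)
f = c/λ = 6.250 × 10¹⁴ Hz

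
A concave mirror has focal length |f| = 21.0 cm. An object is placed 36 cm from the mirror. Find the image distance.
f = +21.0 cm (concave); 1/di = 1/f − 1/do → di = 50.4 cm (real image, in front of mirror)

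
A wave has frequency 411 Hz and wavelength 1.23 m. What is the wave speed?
v = fλ = 505.5 m/s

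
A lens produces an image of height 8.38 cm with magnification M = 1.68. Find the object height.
ho = |hi|/|M| = 4.988 cm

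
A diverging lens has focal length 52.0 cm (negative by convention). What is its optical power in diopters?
P = 1/f = -1.923 D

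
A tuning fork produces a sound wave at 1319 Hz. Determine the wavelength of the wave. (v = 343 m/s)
λ = v/f = 0.26 m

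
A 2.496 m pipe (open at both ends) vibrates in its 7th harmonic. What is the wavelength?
λₙ = 2L/n = 0.7131 m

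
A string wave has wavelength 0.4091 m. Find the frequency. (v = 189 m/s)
f = v/λ = 462 Hz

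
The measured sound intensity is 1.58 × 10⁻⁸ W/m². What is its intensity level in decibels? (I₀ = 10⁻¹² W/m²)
β = 10·log₁₀(I/I₀) = 41.99 dB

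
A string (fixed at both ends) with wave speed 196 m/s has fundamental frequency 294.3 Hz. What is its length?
L = v/(2f₁) = 0.333 m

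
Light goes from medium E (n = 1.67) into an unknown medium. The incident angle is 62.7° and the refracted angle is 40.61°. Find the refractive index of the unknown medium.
n₂ = n₁·sin θ₁ / sin θ₂ = 2.28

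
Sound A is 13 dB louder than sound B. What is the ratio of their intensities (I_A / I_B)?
I_A/I_B = 10^(Δβ/10) = 19.95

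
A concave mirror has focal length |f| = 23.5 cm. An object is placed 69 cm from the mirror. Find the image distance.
f = +23.5 cm (concave); 1/di = 1/f − 1/do → di = 35.64 cm (real image, in front of mirror)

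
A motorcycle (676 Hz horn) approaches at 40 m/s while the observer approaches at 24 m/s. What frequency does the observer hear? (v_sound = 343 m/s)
f_obs = f·(v + v_o)/(v − v_s) = 818.8 Hz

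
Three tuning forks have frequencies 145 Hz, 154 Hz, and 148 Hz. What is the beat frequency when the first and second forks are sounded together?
9 Hz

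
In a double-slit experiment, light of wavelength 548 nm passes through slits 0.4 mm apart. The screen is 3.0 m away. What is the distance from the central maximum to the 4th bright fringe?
y = mλL/d = 16.44 mm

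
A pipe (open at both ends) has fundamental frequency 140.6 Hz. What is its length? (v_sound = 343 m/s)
L = v/(2f₁) = 1.22 m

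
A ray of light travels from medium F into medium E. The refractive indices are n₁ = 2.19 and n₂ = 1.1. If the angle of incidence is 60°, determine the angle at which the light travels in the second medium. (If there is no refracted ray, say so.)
sin θ₂ = (n₁/n₂)·sin θ₁ = 1.724 > 1, so there is no refracted ray — the light undergoes total internal reflection.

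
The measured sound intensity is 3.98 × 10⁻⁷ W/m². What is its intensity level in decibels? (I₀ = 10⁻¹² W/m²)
β = 10·log₁₀(I/I₀) = 56 dB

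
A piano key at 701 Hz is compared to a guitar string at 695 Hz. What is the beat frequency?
6 Hz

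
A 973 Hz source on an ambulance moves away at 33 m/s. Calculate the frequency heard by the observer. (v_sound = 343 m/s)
f_obs = f·v/(v + v_s) = 887.6 Hz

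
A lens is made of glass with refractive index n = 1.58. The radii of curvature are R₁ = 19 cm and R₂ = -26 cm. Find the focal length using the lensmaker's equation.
1/f = (n − 1)(1/R₁ − 1/R₂) → f = 18.93 cm (converging lens)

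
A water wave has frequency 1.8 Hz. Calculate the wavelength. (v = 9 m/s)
λ = v/f = 5 m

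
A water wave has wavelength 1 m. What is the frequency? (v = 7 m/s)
f = v/λ = 7 Hz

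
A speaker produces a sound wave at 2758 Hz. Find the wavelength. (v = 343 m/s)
λ = v/f = 0.1244 m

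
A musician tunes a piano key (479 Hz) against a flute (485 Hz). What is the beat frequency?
6 Hz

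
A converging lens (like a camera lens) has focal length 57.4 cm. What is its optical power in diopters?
P = 1/f = 1.742 D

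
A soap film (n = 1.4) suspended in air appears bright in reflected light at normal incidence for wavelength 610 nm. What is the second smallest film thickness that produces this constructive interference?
2nt = (m − ½)λ with m = 2 → t = (m − ½)λ/(2n) = 326.8 nm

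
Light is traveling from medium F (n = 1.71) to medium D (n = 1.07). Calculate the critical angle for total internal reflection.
θc = arcsin(n₂/n₁) = 38.74°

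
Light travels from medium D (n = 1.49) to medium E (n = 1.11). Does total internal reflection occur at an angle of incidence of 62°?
θc = arcsin(n₂/n₁) = 48.16°; 62° > θc, so yes — total internal reflection.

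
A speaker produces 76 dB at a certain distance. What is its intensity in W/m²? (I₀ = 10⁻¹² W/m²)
I = I₀·10^(β/10) = 3.98 × 10⁻⁵ W/m²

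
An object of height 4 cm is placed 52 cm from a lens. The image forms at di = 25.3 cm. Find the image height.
hi = (-di/do) × ho = -1.946 cm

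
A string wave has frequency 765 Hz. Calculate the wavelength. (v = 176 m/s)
λ = v/f = 0.2301 m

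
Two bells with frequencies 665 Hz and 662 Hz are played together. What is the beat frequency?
3 Hz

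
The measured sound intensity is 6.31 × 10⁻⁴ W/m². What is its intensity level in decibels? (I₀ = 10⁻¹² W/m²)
β = 10·log₁₀(I/I₀) = 88 dB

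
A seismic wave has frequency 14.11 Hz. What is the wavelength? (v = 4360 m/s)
λ = v/f = 309 m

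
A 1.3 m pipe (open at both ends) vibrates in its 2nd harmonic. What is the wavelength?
λₙ = 2L/n = 1.3 m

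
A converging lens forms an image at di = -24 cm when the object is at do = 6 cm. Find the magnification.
M = −di/do = 4 (upright image)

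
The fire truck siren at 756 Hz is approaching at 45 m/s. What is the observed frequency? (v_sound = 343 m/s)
f_obs = f·v/(v − v_s) = 870.2 Hz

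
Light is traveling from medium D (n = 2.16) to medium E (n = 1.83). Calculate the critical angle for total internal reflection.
θc = arcsin(n₂/n₁) = 57.91°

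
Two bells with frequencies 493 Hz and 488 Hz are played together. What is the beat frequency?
5 Hz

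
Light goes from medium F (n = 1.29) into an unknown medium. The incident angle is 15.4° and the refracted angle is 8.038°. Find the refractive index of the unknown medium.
n₂ = n₁·sin θ₁ / sin θ₂ = 2.45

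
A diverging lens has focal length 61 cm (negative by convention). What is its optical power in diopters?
P = 1/f = -1.639 D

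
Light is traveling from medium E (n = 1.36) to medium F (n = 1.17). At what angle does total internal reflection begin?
θc = arcsin(n₂/n₁) = 59.35°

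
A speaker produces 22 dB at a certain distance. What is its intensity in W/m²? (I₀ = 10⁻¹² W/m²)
I = I₀·10^(β/10) = 1.58 × 10⁻¹⁰ W/m²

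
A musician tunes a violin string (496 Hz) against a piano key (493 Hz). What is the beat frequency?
3 Hz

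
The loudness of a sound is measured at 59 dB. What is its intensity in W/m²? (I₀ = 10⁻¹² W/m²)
I = I₀·10^(β/10) = 7.94 × 10⁻⁷ W/m²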